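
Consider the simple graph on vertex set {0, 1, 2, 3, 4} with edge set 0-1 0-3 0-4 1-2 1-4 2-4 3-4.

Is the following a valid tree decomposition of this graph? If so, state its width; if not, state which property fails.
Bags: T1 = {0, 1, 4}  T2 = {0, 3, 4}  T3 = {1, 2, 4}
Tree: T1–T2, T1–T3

Vertex coverage: the bags together contain {0, 1, 2, 3, 4}, the full vertex set. Edge coverage: each edge of G has both endpoints in at least one bag. Running intersection: for every vertex, the bags containing it form a connected subtree. All three properties hold, so this is a valid tree decomposition of width max|bag| − 1 = 2, and hence tw(G) ≤ 2.

Yes; width 2.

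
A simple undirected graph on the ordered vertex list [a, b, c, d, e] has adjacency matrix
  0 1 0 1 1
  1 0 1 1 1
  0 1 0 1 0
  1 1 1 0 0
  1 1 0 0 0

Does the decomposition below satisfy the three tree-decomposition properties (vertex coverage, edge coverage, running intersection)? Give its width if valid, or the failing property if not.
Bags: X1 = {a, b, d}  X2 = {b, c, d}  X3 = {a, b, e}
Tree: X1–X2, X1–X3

Yes; width 2.

Every vertex of G appears in some bag (union = {a, b, c, d, e}); every edge is covered by a bag; and for each vertex v the set of bags containing v is connected in the bag tree. The decomposition is therefore valid. The largest bag has 3 vertices, so the width is 2.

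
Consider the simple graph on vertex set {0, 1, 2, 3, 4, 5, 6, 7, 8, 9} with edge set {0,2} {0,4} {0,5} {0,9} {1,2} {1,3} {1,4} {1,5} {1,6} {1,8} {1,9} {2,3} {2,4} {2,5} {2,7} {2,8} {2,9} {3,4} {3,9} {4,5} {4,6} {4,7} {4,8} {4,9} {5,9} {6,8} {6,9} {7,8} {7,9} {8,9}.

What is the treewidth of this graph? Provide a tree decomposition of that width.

Treewidth 4.
One such decomposition:
Bags: B1 = {1, 2, 4, 8, 9}  B2 = {1, 2, 4, 5, 9}  B3 = {2, 4, 7, 8, 9}  B4 = {1, 4, 6, 8, 9}  B5 = {0, 2, 4, 5, 9}  B6 = {1, 2, 3, 4, 9}
Tree: B1–B2, B1–B3, B1–B4, B2–B5, B2–B6

Every bag has size at most 5, so the width is 5 − 1 = 4 and tw(G) ≤ 4. Conversely, {0, 2, 4, 5, 9} is a clique of size 5, and the vertices of any clique must share a bag in every tree decomposition; so some bag has ≥ 5 vertices and tw(G) ≥ 4. The upper and lower bounds meet at 4, so that is the treewidth.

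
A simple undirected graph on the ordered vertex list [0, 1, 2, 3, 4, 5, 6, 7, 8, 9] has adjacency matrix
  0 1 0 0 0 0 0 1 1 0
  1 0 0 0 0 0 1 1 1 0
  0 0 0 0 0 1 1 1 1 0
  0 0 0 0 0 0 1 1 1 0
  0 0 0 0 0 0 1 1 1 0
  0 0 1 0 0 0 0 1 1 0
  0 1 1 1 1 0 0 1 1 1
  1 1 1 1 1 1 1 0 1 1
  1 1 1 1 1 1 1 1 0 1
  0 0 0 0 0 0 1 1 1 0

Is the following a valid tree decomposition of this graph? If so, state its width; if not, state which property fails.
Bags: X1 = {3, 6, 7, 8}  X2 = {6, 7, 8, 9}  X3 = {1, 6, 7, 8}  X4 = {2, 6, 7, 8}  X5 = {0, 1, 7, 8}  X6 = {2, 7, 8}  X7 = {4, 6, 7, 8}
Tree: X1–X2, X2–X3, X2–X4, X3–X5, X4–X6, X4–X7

No — vertex 5 appears in no bag.

A tree decomposition must satisfy three properties: every vertex lies in some bag; for every edge, both endpoints lie together in some bag; and for every vertex, the bags containing it form a connected subtree. Here vertex 5 appears in no bag, so the decomposition is invalid.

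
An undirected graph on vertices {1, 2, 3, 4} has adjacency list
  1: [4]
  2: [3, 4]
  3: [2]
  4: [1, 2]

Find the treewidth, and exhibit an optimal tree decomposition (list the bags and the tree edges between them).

The largest bag has 2 vertices, giving width 1; this decomposition certifies tw(G) ≤ 1. Since G has at least one edge (e.g. 1–4), it is not an edgeless graph, so tw(G) ≥ 1. Combining the bounds, tw(G) = 1.

Treewidth 1.
One such decomposition:
Bags: B1 = {1, 4}  B2 = {2, 4}  B3 = {2, 3}
Tree: B1–B2, B2–B3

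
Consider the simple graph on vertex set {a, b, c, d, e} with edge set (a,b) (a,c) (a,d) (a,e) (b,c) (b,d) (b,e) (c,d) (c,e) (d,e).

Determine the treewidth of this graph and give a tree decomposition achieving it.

With just one bag of size 5, the width is 5 − 1 = 4, so tw(G) ≤ 4. Conversely, {a, b, c, d, e} is a clique of size 5, and the vertices of any clique must share a bag in every tree decomposition; so some bag has ≥ 5 vertices and tw(G) ≥ 4. Therefore the treewidth is 4.

Treewidth 4.
One optimal decomposition is:
Bags: B1 = {a, b, c, d, e}
Tree: (single bag)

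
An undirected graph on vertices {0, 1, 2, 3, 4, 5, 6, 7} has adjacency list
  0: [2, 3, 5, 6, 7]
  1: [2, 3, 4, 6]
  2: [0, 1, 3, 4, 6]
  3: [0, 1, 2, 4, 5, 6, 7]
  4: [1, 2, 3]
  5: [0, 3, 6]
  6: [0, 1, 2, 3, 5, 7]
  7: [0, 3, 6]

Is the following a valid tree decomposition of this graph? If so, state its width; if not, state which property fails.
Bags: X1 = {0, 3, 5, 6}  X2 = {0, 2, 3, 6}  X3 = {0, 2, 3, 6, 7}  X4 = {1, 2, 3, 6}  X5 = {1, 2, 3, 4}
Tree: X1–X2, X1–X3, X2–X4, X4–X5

No — bags containing vertex 2 are not connected in the tree.

A tree decomposition must satisfy three properties: every vertex lies in some bag; for every edge, both endpoints lie together in some bag; and for every vertex, the bags containing it form a connected subtree. Here bags containing vertex 2 are not connected in the tree, so the decomposition is invalid.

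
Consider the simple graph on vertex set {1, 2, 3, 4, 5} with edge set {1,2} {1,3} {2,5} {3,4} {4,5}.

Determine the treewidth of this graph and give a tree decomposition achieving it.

The largest bag has 3 vertices, giving width 2; this decomposition certifies tw(G) ≤ 2. Since 5–4–3–1–2–5 is a cycle in G, G is not acyclic. Forests are exactly the graphs of treewidth ≤ 1, so tw(G) ≥ 2. Combining the bounds, tw(G) = 2.

Treewidth 2.
One optimal decomposition is:
Bags: B1 = {3, 4, 5}  B2 = {1, 3, 5}  B3 = {1, 2, 5}
Tree: B1–B2, B2–B3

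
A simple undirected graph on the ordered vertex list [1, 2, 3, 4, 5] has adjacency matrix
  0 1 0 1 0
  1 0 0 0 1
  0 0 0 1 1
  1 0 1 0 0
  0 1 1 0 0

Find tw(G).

A width-2 tree decomposition is:
Bags: B1 = {2, 3, 5}  B2 = {1, 2, 3}  B3 = {1, 3, 4}
Tree: B1–B2, B2–B3
The largest bag has 3 vertices, giving width 2; this decomposition certifies tw(G) ≤ 2. Since 3–5–2–1–4–3 is a cycle in G, G is not acyclic. Forests are exactly the graphs of treewidth ≤ 1, so tw(G) ≥ 2. Combining the bounds, tw(G) = 2.

2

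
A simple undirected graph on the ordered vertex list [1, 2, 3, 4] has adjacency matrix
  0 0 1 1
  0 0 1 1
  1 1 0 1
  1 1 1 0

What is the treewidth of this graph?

2

A width-2 tree decomposition is:
Bags: B1 = {2, 3, 4}  B2 = {1, 3, 4}
Tree: B1–B2
Every bag has size at most 3, so the width is 3 − 1 = 2 and tw(G) ≤ 2. For the lower bound, the 3 vertices {1, 3, 4} are pairwise adjacent, and any tree decomposition puts a clique entirely inside one bag — forcing width ≥ 2. Therefore the treewidth is 2.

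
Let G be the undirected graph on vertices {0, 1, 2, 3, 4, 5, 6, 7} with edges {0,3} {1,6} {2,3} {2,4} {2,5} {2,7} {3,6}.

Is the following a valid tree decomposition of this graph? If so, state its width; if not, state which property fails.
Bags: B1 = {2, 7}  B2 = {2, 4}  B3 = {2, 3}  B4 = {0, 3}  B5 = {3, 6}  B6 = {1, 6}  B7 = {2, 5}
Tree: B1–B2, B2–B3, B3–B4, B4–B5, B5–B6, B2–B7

Yes; width 1.

Checking the three conditions: (i) the bags cover all of {0, 1, 2, 3, 4, 5, 6, 7}; (ii) for each edge, some bag contains both endpoints; (iii) the bags containing any fixed vertex form a subtree. All hold, so the decomposition is valid with width 2 − 1 = 1.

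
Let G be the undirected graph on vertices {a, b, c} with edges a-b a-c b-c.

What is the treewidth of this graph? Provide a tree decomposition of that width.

A single bag containing all 3 vertices is trivially a valid decomposition of width 2. For the lower bound, the 3 vertices {a, b, c} are pairwise adjacent, and any tree decomposition puts a clique entirely inside one bag — forcing width ≥ 2. The upper and lower bounds meet at 2, so that is the treewidth.

Treewidth 2.
One such decomposition:
Bags: B1 = {a, b, c}
Tree: (single bag)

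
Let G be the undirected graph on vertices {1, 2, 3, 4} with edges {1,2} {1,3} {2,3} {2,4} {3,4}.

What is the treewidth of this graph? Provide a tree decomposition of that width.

Treewidth 2.
One such decomposition:
Bags: B1 = {1, 2, 3}  B2 = {2, 3, 4}
Tree: B1–B2

The largest bag has 3 vertices, giving width 2; this decomposition certifies tw(G) ≤ 2. Conversely, {1, 2, 3} is a clique of size 3, and the vertices of any clique must share a bag in every tree decomposition; so some bag has ≥ 3 vertices and tw(G) ≥ 2. Therefore the treewidth is 2.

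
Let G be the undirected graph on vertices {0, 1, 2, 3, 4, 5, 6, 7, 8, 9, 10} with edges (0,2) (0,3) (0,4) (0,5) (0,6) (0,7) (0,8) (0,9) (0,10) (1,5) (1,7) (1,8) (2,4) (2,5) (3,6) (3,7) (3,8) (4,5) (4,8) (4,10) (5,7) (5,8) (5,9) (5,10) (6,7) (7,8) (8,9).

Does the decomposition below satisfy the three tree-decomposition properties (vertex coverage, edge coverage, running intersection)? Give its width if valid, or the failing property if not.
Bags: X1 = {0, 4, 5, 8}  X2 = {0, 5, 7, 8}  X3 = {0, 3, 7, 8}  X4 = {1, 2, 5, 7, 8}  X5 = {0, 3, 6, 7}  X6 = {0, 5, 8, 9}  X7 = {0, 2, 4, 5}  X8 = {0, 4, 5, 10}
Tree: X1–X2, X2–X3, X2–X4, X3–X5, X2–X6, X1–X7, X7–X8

No — bags containing vertex 2 are not connected in the tree.

A tree decomposition must satisfy three properties: every vertex lies in some bag; for every edge, both endpoints lie together in some bag; and for every vertex, the bags containing it form a connected subtree. Here bags containing vertex 2 are not connected in the tree, so the decomposition is invalid.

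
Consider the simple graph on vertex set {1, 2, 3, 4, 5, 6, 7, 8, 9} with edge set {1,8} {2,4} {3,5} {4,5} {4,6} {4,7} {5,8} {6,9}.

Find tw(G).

1

A width-1 tree decomposition is:
Bags: B1 = {5, 8}  B2 = {4, 5}  B3 = {4, 7}  B4 = {4, 6}  B5 = {1, 8}  B6 = {3, 5}  B7 = {2, 4}  B8 = {6, 9}
Tree: B1–B2, B2–B3, B2–B4, B1–B5, B1–B6, B4–B7, B4–B8
Every bag has size at most 2, so the width is 2 − 1 = 1 and tw(G) ≤ 1. Since G has at least one edge (e.g. 8–5), it is not an edgeless graph, so tw(G) ≥ 1. Combining the bounds, tw(G) = 1.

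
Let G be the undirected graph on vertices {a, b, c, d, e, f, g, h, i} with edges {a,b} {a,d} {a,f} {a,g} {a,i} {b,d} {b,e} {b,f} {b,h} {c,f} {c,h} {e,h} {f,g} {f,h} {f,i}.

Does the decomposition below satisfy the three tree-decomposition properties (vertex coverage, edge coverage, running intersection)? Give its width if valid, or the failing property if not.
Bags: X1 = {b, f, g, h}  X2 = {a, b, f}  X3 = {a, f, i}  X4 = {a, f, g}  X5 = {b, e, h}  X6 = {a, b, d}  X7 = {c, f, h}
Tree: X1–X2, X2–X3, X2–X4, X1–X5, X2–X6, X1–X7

A tree decomposition must satisfy three properties: every vertex lies in some bag; for every edge, both endpoints lie together in some bag; and for every vertex, the bags containing it form a connected subtree. Here bags containing vertex g are not connected in the tree, so the decomposition is invalid.

No — bags containing vertex g are not connected in the tree.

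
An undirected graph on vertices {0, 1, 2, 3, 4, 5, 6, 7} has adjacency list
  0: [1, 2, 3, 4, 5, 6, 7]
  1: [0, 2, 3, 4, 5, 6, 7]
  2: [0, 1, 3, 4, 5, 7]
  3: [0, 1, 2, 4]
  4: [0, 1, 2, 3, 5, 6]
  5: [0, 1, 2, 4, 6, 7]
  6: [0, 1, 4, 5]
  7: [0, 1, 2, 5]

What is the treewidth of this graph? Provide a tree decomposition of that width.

Treewidth 4.
Bags: B1 = {0, 1, 2, 4, 5}  B2 = {0, 1, 4, 5, 6}  B3 = {0, 1, 2, 5, 7}  B4 = {0, 1, 2, 3, 4}
Tree: B1–B2, B1–B3, B1–B4

The largest bag has 5 vertices, giving width 4; this decomposition certifies tw(G) ≤ 4. Conversely, {0, 1, 2, 3, 4} is a clique of size 5, and the vertices of any clique must share a bag in every tree decomposition; so some bag has ≥ 5 vertices and tw(G) ≥ 4. Therefore the treewidth is 4.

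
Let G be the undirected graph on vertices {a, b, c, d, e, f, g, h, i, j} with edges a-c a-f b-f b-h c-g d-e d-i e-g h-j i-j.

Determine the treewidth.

2

A width-2 tree decomposition is:
Bags: B1 = {a, c, f}  B2 = {c, f, g}  B3 = {e, f, g}  B4 = {d, e, f}  B5 = {d, f, i}  B6 = {f, i, j}  B7 = {f, h, j}  B8 = {b, f, h}
Tree: B1–B2, B2–B3, B3–B4, B4–B5, B5–B6, B6–B7, B7–B8
Each bag holds 3 vertices, so the decomposition has width 2, which upper-bounds the treewidth. The edges f–a–c–g–e–d–i–j–h–b–f form a cycle, so G is not a tree and its treewidth is at least 2. The upper and lower bounds meet at 2, so that is the treewidth.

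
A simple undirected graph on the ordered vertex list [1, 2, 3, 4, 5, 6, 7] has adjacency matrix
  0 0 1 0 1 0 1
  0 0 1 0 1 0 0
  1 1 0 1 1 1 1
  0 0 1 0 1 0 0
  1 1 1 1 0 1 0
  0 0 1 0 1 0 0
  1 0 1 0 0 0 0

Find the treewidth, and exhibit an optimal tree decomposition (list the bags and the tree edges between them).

Treewidth 2.
One such decomposition:
Bags: B1 = {1, 3, 5}  B2 = {1, 3, 7}  B3 = {3, 5, 6}  B4 = {2, 3, 5}  B5 = {3, 4, 5}
Tree: B1–B2, B1–B3, B1–B4, B3–B5

The largest bag has 3 vertices, giving width 2; this decomposition certifies tw(G) ≤ 2. Conversely, {1, 3, 5} is a clique of size 3, and the vertices of any clique must share a bag in every tree decomposition; so some bag has ≥ 3 vertices and tw(G) ≥ 2. The upper and lower bounds meet at 2, so that is the treewidth.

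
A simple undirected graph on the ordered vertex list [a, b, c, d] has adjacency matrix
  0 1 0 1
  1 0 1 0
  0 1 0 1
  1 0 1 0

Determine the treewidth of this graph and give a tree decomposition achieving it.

Treewidth 2.
One such decomposition:
Bags: B1 = {a, b, d}  B2 = {b, c, d}
Tree: B1–B2

The largest bag has 3 vertices, giving width 2; this decomposition certifies tw(G) ≤ 2. For the lower bound, G contains the cycle d–a–b–c–d, so G is not a forest; only forests have treewidth ≤ 1, hence tw(G) ≥ 2. The upper and lower bounds meet at 2, so that is the treewidth.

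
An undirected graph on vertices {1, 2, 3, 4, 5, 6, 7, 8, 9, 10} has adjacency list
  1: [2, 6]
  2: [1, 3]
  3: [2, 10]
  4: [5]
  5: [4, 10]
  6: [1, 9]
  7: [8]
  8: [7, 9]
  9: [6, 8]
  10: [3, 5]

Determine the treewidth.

1

A width-1 tree decomposition is:
Bags: B1 = {4, 5}  B2 = {5, 10}  B3 = {3, 10}  B4 = {2, 3}  B5 = {1, 2}  B6 = {1, 6}  B7 = {6, 9}  B8 = {8, 9}  B9 = {7, 8}
Tree: B1–B2, B2–B3, B3–B4, B4–B5, B5–B6, B6–B7, B7–B8, B8–B9
The largest bag has 2 vertices, giving width 1; this decomposition certifies tw(G) ≤ 1. Since G has at least one edge (e.g. 4–5), it is not an edgeless graph, so tw(G) ≥ 1. Combining the bounds, tw(G) = 1.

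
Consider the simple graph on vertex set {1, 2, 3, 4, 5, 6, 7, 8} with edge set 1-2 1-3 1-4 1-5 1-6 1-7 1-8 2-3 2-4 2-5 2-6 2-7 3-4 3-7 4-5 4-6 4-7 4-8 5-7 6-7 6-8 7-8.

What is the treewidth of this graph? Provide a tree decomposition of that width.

Treewidth 4.
One optimal decomposition is:
Bags: B1 = {1, 2, 4, 6, 7}  B2 = {1, 4, 6, 7, 8}  B3 = {1, 2, 3, 4, 7}  B4 = {1, 2, 4, 5, 7}
Tree: B1–B2, B1–B3, B3–B4

The largest bag has 5 vertices, giving width 4; this decomposition certifies tw(G) ≤ 4. Conversely, {1, 4, 6, 7, 8} is a clique of size 5, and the vertices of any clique must share a bag in every tree decomposition; so some bag has ≥ 5 vertices and tw(G) ≥ 4. Combining the bounds, tw(G) = 4.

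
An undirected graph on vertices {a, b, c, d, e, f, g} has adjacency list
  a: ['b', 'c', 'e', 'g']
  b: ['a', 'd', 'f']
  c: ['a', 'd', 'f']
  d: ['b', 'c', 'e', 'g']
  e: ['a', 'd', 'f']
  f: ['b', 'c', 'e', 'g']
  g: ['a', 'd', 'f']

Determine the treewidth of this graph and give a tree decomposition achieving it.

Every bag has size at most 4, so the width is 4 − 1 = 3 and tw(G) ≤ 3. For the lower bound: the 4 vertex sets {c,f}, {d,g}, {a}, {b} are disjoint, each induces a connected subgraph, and every pair is joined by at least one edge of G. Contracting each set to a single vertex therefore yields K_{4} as a minor, and since treewidth is minor-monotone, tw(G) ≥ tw(K_{4}) = 3. Therefore the treewidth is 3.

Treewidth 3.
One such decomposition:
Bags: B1 = {a, c, d, f}  B2 = {a, d, f, g}  B3 = {a, b, d, f}  B4 = {a, d, e, f}
Tree: B1–B2, B2–B3, B3–B4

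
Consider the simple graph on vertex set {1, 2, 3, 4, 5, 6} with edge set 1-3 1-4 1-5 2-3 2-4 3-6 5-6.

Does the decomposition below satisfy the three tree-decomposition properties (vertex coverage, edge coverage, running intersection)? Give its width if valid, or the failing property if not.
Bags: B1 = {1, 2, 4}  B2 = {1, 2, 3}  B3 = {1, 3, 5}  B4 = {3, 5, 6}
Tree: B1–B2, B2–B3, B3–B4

Yes; width 2.

Checking the three conditions: (i) the bags cover all of {1, 2, 3, 4, 5, 6}; (ii) for each edge, some bag contains both endpoints; (iii) the bags containing any fixed vertex form a subtree. All hold, so the decomposition is valid with width 3 − 1 = 2.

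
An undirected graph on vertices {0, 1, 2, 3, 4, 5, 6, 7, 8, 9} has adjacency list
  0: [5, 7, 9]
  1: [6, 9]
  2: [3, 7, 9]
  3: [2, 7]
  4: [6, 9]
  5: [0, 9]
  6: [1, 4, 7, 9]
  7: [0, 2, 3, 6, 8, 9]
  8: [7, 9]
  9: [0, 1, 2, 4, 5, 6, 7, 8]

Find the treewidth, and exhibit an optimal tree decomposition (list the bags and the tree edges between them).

Treewidth 2.
One optimal decomposition is:
Bags: B1 = {6, 7, 9}  B2 = {2, 7, 9}  B3 = {4, 6, 9}  B4 = {0, 7, 9}  B5 = {1, 6, 9}  B6 = {7, 8, 9}  B7 = {2, 3, 7}  B8 = {0, 5, 9}
Tree: B1–B2, B1–B3, B1–B4, B1–B5, B2–B6, B2–B7, B4–B8

The largest bag has 3 vertices, giving width 2; this decomposition certifies tw(G) ≤ 2. For the lower bound, the 3 vertices {1, 6, 9} are pairwise adjacent, and any tree decomposition puts a clique entirely inside one bag — forcing width ≥ 2. Combining the bounds, tw(G) = 2.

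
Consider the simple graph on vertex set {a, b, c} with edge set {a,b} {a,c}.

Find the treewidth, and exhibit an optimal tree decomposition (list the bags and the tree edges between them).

Every bag has size at most 2, so the width is 2 − 1 = 1 and tw(G) ≤ 1. G has an edge, so its treewidth is at least 1. Combining the bounds, tw(G) = 1.

Treewidth 1.
Bags: B1 = {a, c}  B2 = {a, b}
Tree: B1–B2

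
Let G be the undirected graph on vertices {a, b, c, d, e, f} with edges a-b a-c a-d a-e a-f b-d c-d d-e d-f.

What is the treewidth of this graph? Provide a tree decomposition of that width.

The largest bag has 3 vertices, giving width 2; this decomposition certifies tw(G) ≤ 2. Conversely, {a, d, e} is a clique of size 3, and the vertices of any clique must share a bag in every tree decomposition; so some bag has ≥ 3 vertices and tw(G) ≥ 2. The upper and lower bounds meet at 2, so that is the treewidth.

Treewidth 2.
One optimal decomposition is:
Bags: B1 = {a, c, d}  B2 = {a, d, f}  B3 = {a, d, e}  B4 = {a, b, d}
Tree: B1–B2, B2–B3, B2–B4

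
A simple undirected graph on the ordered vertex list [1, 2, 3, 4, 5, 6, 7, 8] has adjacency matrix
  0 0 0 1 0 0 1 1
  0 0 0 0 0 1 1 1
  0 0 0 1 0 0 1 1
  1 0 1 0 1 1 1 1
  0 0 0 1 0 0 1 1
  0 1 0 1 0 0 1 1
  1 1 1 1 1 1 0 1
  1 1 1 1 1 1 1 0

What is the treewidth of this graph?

A width-3 tree decomposition is:
Bags: B1 = {3, 4, 7, 8}  B2 = {4, 6, 7, 8}  B3 = {4, 5, 7, 8}  B4 = {1, 4, 7, 8}  B5 = {2, 6, 7, 8}
Tree: B1–B2, B1–B3, B3–B4, B2–B5
Every bag has size at most 4, so the width is 4 − 1 = 3 and tw(G) ≤ 3. Conversely, {2, 6, 7, 8} is a clique of size 4, and the vertices of any clique must share a bag in every tree decomposition; so some bag has ≥ 4 vertices and tw(G) ≥ 3. The upper and lower bounds meet at 3, so that is the treewidth.

3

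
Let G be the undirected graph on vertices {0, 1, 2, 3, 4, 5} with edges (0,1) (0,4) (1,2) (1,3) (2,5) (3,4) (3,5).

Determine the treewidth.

2

A width-2 tree decomposition is:
Bags: B1 = {1, 2, 5}  B2 = {1, 3, 5}  B3 = {0, 1, 3}  B4 = {0, 3, 4}
Tree: B1–B2, B2–B3, B3–B4
Every bag has size at most 3, so the width is 3 − 1 = 2 and tw(G) ≤ 2. The edges 2–5–3–1–2 form a cycle, so G is not a tree and its treewidth is at least 2. Combining the bounds, tw(G) = 2.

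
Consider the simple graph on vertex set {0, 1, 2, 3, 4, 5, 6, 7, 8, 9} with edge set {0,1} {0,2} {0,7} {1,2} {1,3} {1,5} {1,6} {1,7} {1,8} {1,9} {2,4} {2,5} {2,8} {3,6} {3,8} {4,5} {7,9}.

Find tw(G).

A width-2 tree decomposition is:
Bags: B1 = {1, 2, 8}  B2 = {1, 2, 5}  B3 = {0, 1, 2}  B4 = {1, 3, 8}  B5 = {2, 4, 5}  B6 = {0, 1, 7}  B7 = {1, 3, 6}  B8 = {1, 7, 9}
Tree: B1–B2, B1–B3, B1–B4, B2–B5, B3–B6, B4–B7, B6–B8
The largest bag has 3 vertices, giving width 2; this decomposition certifies tw(G) ≤ 2. For the lower bound, the 3 vertices {0, 1, 2} are pairwise adjacent, and any tree decomposition puts a clique entirely inside one bag — forcing width ≥ 2. Hence tw(G) = 2 exactly.

2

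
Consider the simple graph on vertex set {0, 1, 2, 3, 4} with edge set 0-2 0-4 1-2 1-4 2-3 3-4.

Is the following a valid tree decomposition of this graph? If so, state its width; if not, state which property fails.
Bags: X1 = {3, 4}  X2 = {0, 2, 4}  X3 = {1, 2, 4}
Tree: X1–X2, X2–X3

No — edge (2,3) lies in no bag.

A tree decomposition must satisfy three properties: every vertex lies in some bag; for every edge, both endpoints lie together in some bag; and for every vertex, the bags containing it form a connected subtree. Here edge (2,3) lies in no bag, so the decomposition is invalid.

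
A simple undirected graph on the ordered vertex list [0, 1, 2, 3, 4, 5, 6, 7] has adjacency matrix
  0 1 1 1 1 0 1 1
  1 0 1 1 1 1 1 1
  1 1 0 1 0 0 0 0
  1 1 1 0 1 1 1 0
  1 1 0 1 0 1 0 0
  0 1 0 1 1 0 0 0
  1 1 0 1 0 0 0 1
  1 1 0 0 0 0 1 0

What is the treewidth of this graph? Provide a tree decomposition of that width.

Each bag holds 4 vertices, so the decomposition has width 3, which upper-bounds the treewidth. On the other hand G contains the 4-clique {0, 1, 2, 3}. A clique must lie in a single bag of any decomposition, so no decomposition can have width below 3. Therefore the treewidth is 3.

Treewidth 3.
Bags: B1 = {0, 1, 3, 4}  B2 = {0, 1, 3, 6}  B3 = {1, 3, 4, 5}  B4 = {0, 1, 6, 7}  B5 = {0, 1, 2, 3}
Tree: B1–B2, B1–B3, B2–B4, B1–B5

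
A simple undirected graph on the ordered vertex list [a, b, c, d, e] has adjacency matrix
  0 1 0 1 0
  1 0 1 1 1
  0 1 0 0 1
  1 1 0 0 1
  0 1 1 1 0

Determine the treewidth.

A width-2 tree decomposition is:
Bags: B1 = {b, c, e}  B2 = {b, d, e}  B3 = {a, b, d}
Tree: B1–B2, B2–B3
Every bag has size at most 3, so the width is 3 − 1 = 2 and tw(G) ≤ 2. On the other hand G contains the 3-clique {b, d, e}. A clique must lie in a single bag of any decomposition, so no decomposition can have width below 2. Hence tw(G) = 2 exactly.

2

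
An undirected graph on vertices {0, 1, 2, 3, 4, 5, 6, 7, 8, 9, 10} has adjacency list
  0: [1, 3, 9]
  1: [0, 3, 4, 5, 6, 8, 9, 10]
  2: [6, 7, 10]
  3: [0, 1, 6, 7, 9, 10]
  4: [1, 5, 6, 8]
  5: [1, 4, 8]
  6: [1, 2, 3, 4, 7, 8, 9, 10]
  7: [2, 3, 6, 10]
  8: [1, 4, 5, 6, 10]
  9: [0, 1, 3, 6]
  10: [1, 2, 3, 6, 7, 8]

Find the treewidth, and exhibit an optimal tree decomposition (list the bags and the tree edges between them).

Each bag holds 4 vertices, so the decomposition has width 3, which upper-bounds the treewidth. For the lower bound, the 4 vertices {0, 1, 3, 9} are pairwise adjacent, and any tree decomposition puts a clique entirely inside one bag — forcing width ≥ 3. The upper and lower bounds meet at 3, so that is the treewidth.

Treewidth 3.
One such decomposition:
Bags: B1 = {1, 3, 6, 10}  B2 = {1, 3, 6, 9}  B3 = {0, 1, 3, 9}  B4 = {1, 6, 8, 10}  B5 = {3, 6, 7, 10}  B6 = {2, 6, 7, 10}  B7 = {1, 4, 6, 8}  B8 = {1, 4, 5, 8}
Tree: B1–B2, B2–B3, B1–B4, B1–B5, B5–B6, B4–B7, B7–B8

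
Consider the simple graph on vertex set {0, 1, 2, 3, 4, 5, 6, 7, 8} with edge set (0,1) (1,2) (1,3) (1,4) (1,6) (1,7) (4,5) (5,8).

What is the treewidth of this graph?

A width-1 tree decomposition is:
Bags: B1 = {4, 5}  B2 = {1, 4}  B3 = {0, 1}  B4 = {1, 6}  B5 = {1, 2}  B6 = {1, 3}  B7 = {1, 7}  B8 = {5, 8}
Tree: B1–B2, B2–B3, B3–B4, B4–B5, B5–B6, B5–B7, B1–B8
Every bag has size at most 2, so the width is 2 − 1 = 1 and tw(G) ≤ 1. G has an edge, so its treewidth is at least 1. Hence tw(G) = 1 exactly.

1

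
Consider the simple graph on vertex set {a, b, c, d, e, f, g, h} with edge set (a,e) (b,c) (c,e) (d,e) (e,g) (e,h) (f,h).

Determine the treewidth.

A width-1 tree decomposition is:
Bags: B1 = {d, e}  B2 = {c, e}  B3 = {a, e}  B4 = {e, h}  B5 = {e, g}  B6 = {f, h}  B7 = {b, c}
Tree: B1–B2, B1–B3, B2–B4, B3–B5, B4–B6, B2–B7
Every bag has size at most 2, so the width is 2 − 1 = 1 and tw(G) ≤ 1. G has an edge, so its treewidth is at least 1. Hence tw(G) = 1 exactly.

1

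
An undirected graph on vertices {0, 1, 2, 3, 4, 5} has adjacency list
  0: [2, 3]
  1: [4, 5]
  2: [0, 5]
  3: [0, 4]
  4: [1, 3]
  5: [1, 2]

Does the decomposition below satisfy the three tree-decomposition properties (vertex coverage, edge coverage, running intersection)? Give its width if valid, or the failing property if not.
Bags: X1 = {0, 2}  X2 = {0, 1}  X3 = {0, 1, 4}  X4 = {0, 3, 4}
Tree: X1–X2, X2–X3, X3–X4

No — vertex 5 appears in no bag.

A tree decomposition must satisfy three properties: every vertex lies in some bag; for every edge, both endpoints lie together in some bag; and for every vertex, the bags containing it form a connected subtree. Here vertex 5 appears in no bag, so the decomposition is invalid.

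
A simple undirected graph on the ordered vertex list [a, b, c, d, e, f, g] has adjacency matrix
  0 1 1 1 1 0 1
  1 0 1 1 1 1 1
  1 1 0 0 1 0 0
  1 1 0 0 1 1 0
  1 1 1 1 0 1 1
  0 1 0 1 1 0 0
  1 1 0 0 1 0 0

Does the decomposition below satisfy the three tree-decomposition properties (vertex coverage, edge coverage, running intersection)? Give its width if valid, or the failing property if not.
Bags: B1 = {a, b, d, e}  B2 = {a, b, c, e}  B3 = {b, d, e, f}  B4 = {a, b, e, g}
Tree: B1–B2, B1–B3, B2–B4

Yes; width 3.

Checking the three conditions: (i) the bags cover all of {a, b, c, d, e, f, g}; (ii) for each edge, some bag contains both endpoints; (iii) the bags containing any fixed vertex form a subtree. All hold, so the decomposition is valid with width 4 − 1 = 3.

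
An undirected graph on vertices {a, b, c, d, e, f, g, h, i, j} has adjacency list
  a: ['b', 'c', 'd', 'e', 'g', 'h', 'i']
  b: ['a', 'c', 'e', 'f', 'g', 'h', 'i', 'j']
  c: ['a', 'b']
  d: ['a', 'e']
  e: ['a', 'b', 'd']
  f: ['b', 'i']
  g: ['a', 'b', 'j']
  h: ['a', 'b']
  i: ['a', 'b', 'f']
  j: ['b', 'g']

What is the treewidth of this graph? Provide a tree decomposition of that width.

Treewidth 2.
One optimal decomposition is:
Bags: B1 = {a, b, h}  B2 = {a, b, g}  B3 = {b, g, j}  B4 = {a, b, c}  B5 = {a, b, i}  B6 = {b, f, i}  B7 = {a, b, e}  B8 = {a, d, e}
Tree: B1–B2, B2–B3, B1–B4, B4–B5, B5–B6, B4–B7, B7–B8

Every bag has size at most 3, so the width is 3 − 1 = 2 and tw(G) ≤ 2. On the other hand G contains the 3-clique {a, d, e}. A clique must lie in a single bag of any decomposition, so no decomposition can have width below 2. Therefore the treewidth is 2.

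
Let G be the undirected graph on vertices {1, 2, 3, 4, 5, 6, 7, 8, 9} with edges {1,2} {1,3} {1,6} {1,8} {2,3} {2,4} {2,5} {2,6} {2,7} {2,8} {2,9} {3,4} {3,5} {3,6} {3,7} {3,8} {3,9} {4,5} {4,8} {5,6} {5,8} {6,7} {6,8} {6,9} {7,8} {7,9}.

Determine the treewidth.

4

A width-4 tree decomposition is:
Bags: B1 = {2, 3, 6, 7, 9}  B2 = {2, 3, 6, 7, 8}  B3 = {1, 2, 3, 6, 8}  B4 = {2, 3, 5, 6, 8}  B5 = {2, 3, 4, 5, 8}
Tree: B1–B2, B2–B3, B2–B4, B4–B5
The largest bag has 5 vertices, giving width 4; this decomposition certifies tw(G) ≤ 4. On the other hand G contains the 5-clique {2, 3, 4, 5, 8}. A clique must lie in a single bag of any decomposition, so no decomposition can have width below 4. Therefore the treewidth is 4.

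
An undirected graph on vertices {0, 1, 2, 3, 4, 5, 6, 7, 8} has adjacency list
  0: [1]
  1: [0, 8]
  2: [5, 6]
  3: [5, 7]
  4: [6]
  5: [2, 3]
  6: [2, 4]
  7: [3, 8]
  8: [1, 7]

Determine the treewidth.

1

A width-1 tree decomposition is:
Bags: B1 = {0, 1}  B2 = {1, 8}  B3 = {7, 8}  B4 = {3, 7}  B5 = {3, 5}  B6 = {2, 5}  B7 = {2, 6}  B8 = {4, 6}
Tree: B1–B2, B2–B3, B3–B4, B4–B5, B5–B6, B6–B7, B7–B8
The largest bag has 2 vertices, giving width 1; this decomposition certifies tw(G) ≤ 1. G has an edge, so its treewidth is at least 1. Therefore the treewidth is 1.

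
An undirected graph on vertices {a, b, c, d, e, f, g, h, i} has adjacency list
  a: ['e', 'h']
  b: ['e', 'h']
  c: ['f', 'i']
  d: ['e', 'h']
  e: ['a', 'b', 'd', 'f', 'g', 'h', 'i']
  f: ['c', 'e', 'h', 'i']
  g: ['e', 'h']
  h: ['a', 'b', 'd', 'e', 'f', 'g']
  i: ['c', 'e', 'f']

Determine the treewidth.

2

A width-2 tree decomposition is:
Bags: B1 = {e, f, i}  B2 = {e, f, h}  B3 = {a, e, h}  B4 = {e, g, h}  B5 = {c, f, i}  B6 = {b, e, h}  B7 = {d, e, h}
Tree: B1–B2, B2–B3, B2–B4, B1–B5, B4–B6, B2–B7
Each bag holds 3 vertices, so the decomposition has width 2, which upper-bounds the treewidth. For the lower bound, the 3 vertices {d, e, h} are pairwise adjacent, and any tree decomposition puts a clique entirely inside one bag — forcing width ≥ 2. Combining the bounds, tw(G) = 2.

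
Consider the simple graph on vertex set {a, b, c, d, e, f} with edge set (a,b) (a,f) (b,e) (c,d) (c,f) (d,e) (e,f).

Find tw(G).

2

A width-2 tree decomposition is:
Bags: B1 = {c, d, f}  B2 = {d, e, f}  B3 = {a, e, f}  B4 = {a, b, e}
Tree: B1–B2, B2–B3, B3–B4
Each bag holds 3 vertices, so the decomposition has width 2, which upper-bounds the treewidth. Since c–d–e–f–c is a cycle in G, G is not acyclic. Forests are exactly the graphs of treewidth ≤ 1, so tw(G) ≥ 2. Therefore the treewidth is 2.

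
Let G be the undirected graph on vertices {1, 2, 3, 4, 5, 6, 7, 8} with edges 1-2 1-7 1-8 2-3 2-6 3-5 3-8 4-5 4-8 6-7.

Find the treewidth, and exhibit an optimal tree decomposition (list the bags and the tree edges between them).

Treewidth 2.
One such decomposition:
Bags: B1 = {1, 6, 7}  B2 = {1, 2, 6}  B3 = {1, 2, 8}  B4 = {2, 3, 8}  B5 = {3, 4, 8}  B6 = {3, 4, 5}
Tree: B1–B2, B2–B3, B3–B4, B4–B5, B5–B6

Each bag holds 3 vertices, so the decomposition has width 2, which upper-bounds the treewidth. The edges 7–6–2–1–7 form a cycle, so G is not a tree and its treewidth is at least 2. Hence tw(G) = 2 exactly.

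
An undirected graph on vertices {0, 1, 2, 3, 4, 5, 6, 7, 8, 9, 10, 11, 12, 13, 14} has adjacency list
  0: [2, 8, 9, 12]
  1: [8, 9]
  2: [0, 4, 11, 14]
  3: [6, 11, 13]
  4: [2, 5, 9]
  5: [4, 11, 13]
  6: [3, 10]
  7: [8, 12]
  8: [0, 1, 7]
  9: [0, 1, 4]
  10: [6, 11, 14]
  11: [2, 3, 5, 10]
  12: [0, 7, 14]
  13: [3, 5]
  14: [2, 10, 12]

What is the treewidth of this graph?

A width-3 tree decomposition is:
Bags: B1 = {1, 7, 8, 12}  B2 = {0, 1, 8, 12}  B3 = {0, 1, 9, 12}  B4 = {0, 9, 12, 14}  B5 = {0, 2, 9, 14}  B6 = {2, 4, 9, 14}  B7 = {2, 4, 10, 14}  B8 = {2, 4, 10, 11}  B9 = {4, 5, 10, 11}  B10 = {5, 6, 10, 11}  B11 = {3, 5, 6, 11}  B12 = {3, 5, 6, 13}
Tree: B1–B2, B2–B3, B3–B4, B4–B5, B5–B6, B6–B7, B7–B8, B8–B9, B9–B10, B10–B11, B11–B12
Every bag has size at most 4, so the width is 4 − 1 = 3 and tw(G) ≤ 3. For the lower bound: the 4 vertex sets {1,7,8}, {12}, {0}, {2,4,9,14} are disjoint, each induces a connected subgraph, and every pair is joined by at least one edge of G. Contracting each set to a single vertex therefore yields K_{4} as a minor, and since treewidth is minor-monotone, tw(G) ≥ tw(K_{4}) = 3. Combining the bounds, tw(G) = 3.

3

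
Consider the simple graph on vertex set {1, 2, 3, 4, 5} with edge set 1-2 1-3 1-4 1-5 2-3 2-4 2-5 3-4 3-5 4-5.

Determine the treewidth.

A width-4 tree decomposition is:
Bags: B1 = {1, 2, 3, 4, 5}
Tree: (single bag)
A single bag containing all 5 vertices is trivially a valid decomposition of width 4. On the other hand G contains the 5-clique {1, 2, 3, 4, 5}. A clique must lie in a single bag of any decomposition, so no decomposition can have width below 4. Combining the bounds, tw(G) = 4.

4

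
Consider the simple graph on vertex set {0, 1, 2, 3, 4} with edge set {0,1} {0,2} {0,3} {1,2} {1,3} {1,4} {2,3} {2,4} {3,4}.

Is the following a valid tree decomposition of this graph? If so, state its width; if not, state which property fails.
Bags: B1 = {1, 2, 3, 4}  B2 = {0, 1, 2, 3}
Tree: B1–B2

Yes; width 3.

Every vertex of G appears in some bag (union = {0, 1, 2, 3, 4}); every edge is covered by a bag; and for each vertex v the set of bags containing v is connected in the bag tree. The decomposition is therefore valid. The largest bag has 4 vertices, so the width is 3.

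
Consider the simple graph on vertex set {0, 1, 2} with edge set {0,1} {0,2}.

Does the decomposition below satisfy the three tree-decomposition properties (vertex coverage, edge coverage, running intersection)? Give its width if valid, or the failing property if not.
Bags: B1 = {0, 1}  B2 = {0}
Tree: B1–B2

A tree decomposition must satisfy three properties: every vertex lies in some bag; for every edge, both endpoints lie together in some bag; and for every vertex, the bags containing it form a connected subtree. Here vertex 2 appears in no bag, so the decomposition is invalid.

No — vertex 2 appears in no bag.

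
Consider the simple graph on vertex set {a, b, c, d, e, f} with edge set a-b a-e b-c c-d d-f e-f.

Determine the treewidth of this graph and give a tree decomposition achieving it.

Treewidth 2.
Bags: B1 = {a, b, c}  B2 = {a, c, d}  B3 = {a, d, f}  B4 = {a, e, f}
Tree: B1–B2, B2–B3, B3–B4

Each bag holds 3 vertices, so the decomposition has width 2, which upper-bounds the treewidth. Since a–b–c–d–f–e–a is a cycle in G, G is not acyclic. Forests are exactly the graphs of treewidth ≤ 1, so tw(G) ≥ 2. The upper and lower bounds meet at 2, so that is the treewidth.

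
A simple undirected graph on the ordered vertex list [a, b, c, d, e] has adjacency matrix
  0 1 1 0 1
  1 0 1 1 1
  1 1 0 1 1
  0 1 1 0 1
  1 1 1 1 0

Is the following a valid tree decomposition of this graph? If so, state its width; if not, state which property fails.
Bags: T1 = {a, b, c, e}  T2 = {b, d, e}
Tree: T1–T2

A tree decomposition must satisfy three properties: every vertex lies in some bag; for every edge, both endpoints lie together in some bag; and for every vertex, the bags containing it form a connected subtree. Here edge (c,d) lies in no bag, so the decomposition is invalid.

No — edge (c,d) lies in no bag.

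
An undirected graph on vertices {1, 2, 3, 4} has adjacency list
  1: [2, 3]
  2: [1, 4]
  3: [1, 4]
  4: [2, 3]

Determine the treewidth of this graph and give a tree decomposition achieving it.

Treewidth 2.
One optimal decomposition is:
Bags: B1 = {1, 2, 4}  B2 = {1, 3, 4}
Tree: B1–B2

Every bag has size at most 3, so the width is 3 − 1 = 2 and tw(G) ≤ 2. The edges 4–2–1–3–4 form a cycle, so G is not a tree and its treewidth is at least 2. The upper and lower bounds meet at 2, so that is the treewidth.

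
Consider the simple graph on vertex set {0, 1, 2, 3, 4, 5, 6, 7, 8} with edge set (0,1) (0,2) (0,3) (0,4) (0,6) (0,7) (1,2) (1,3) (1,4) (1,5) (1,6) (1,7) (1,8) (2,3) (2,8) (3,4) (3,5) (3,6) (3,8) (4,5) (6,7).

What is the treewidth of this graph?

3

A width-3 tree decomposition is:
Bags: B1 = {0, 1, 3, 4}  B2 = {0, 1, 3, 6}  B3 = {0, 1, 2, 3}  B4 = {1, 3, 4, 5}  B5 = {1, 2, 3, 8}  B6 = {0, 1, 6, 7}
Tree: B1–B2, B1–B3, B1–B4, B3–B5, B2–B6
Each bag holds 4 vertices, so the decomposition has width 3, which upper-bounds the treewidth. For the lower bound, the 4 vertices {0, 1, 2, 3} are pairwise adjacent, and any tree decomposition puts a clique entirely inside one bag — forcing width ≥ 3. Therefore the treewidth is 3.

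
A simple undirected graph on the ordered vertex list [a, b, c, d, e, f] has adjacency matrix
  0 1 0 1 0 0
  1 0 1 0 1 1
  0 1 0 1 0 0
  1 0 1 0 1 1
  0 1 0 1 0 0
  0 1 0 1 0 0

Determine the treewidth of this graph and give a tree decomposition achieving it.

Treewidth 2.
One such decomposition:
Bags: B1 = {b, d, e}  B2 = {b, c, d}  B3 = {b, d, f}  B4 = {a, b, d}
Tree: B1–B2, B2–B3, B3–B4

The largest bag has 3 vertices, giving width 2; this decomposition certifies tw(G) ≤ 2. Since e–d–c–b–e is a cycle in G, G is not acyclic. Forests are exactly the graphs of treewidth ≤ 1, so tw(G) ≥ 2. Hence tw(G) = 2 exactly.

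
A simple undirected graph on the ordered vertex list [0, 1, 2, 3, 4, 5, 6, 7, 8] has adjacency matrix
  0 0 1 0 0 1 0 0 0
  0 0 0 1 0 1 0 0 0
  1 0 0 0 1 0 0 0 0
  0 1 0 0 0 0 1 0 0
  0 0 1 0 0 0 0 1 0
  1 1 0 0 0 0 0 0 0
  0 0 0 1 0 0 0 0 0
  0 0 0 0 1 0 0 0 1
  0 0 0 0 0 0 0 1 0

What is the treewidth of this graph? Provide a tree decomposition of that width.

Every bag has size at most 2, so the width is 2 − 1 = 1 and tw(G) ≤ 1. Any graph with an edge has treewidth ≥ 1, and G has the edge 8–7. The upper and lower bounds meet at 1, so that is the treewidth.

Treewidth 1.
One such decomposition:
Bags: B1 = {7, 8}  B2 = {4, 7}  B3 = {2, 4}  B4 = {0, 2}  B5 = {0, 5}  B6 = {1, 5}  B7 = {1, 3}  B8 = {3, 6}
Tree: B1–B2, B2–B3, B3–B4, B4–B5, B5–B6, B6–B7, B7–B8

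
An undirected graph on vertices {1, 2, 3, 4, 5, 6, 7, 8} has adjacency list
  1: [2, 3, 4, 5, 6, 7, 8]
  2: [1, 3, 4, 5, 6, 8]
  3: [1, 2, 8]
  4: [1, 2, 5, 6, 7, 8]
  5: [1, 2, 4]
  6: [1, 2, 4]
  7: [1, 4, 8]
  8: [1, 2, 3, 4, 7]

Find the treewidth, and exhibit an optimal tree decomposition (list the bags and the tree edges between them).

Treewidth 3.
Bags: B1 = {1, 2, 4, 8}  B2 = {1, 2, 4, 6}  B3 = {1, 4, 7, 8}  B4 = {1, 2, 3, 8}  B5 = {1, 2, 4, 5}
Tree: B1–B2, B1–B3, B1–B4, B2–B5

Each bag holds 4 vertices, so the decomposition has width 3, which upper-bounds the treewidth. For the lower bound, the 4 vertices {1, 2, 3, 8} are pairwise adjacent, and any tree decomposition puts a clique entirely inside one bag — forcing width ≥ 3. Hence tw(G) = 3 exactly.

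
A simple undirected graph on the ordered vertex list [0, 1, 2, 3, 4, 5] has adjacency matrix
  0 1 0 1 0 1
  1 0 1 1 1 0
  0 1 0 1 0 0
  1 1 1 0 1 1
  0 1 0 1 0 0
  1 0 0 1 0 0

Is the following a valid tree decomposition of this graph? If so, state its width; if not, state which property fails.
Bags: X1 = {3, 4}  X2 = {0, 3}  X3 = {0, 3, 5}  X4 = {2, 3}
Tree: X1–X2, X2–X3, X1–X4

A tree decomposition must satisfy three properties: every vertex lies in some bag; for every edge, both endpoints lie together in some bag; and for every vertex, the bags containing it form a connected subtree. Here vertex 1 appears in no bag, so the decomposition is invalid.

No — vertex 1 appears in no bag.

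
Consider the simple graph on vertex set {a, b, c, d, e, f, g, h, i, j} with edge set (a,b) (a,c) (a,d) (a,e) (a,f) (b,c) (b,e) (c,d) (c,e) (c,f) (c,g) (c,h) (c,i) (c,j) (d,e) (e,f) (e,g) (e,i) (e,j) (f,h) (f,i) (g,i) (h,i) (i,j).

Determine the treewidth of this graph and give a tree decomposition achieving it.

The largest bag has 4 vertices, giving width 3; this decomposition certifies tw(G) ≤ 3. On the other hand G contains the 4-clique {a, c, d, e}. A clique must lie in a single bag of any decomposition, so no decomposition can have width below 3. Hence tw(G) = 3 exactly.

Treewidth 3.
Bags: B1 = {c, e, f, i}  B2 = {c, e, i, j}  B3 = {a, c, e, f}  B4 = {c, f, h, i}  B5 = {a, c, d, e}  B6 = {a, b, c, e}  B7 = {c, e, g, i}
Tree: B1–B2, B1–B3, B1–B4, B3–B5, B3–B6, B2–B7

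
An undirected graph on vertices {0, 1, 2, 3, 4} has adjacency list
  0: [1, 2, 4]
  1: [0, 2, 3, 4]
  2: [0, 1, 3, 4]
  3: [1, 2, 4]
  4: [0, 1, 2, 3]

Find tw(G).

3

A width-3 tree decomposition is:
Bags: B1 = {1, 2, 3, 4}  B2 = {0, 1, 2, 4}
Tree: B1–B2
Each bag holds 4 vertices, so the decomposition has width 3, which upper-bounds the treewidth. On the other hand G contains the 4-clique {0, 1, 2, 4}. A clique must lie in a single bag of any decomposition, so no decomposition can have width below 3. Therefore the treewidth is 3.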